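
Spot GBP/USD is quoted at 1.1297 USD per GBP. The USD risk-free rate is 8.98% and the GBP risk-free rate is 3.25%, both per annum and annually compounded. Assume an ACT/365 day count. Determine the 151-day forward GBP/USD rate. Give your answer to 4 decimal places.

1.1552

By covered interest parity, F = S · (1+r_USD)^T / (1+r_GBP)^T
= 1.1297 × 1.036216 / 1.013319 = 1.1297 × 1.022596
F = 1.1552 USD per GBP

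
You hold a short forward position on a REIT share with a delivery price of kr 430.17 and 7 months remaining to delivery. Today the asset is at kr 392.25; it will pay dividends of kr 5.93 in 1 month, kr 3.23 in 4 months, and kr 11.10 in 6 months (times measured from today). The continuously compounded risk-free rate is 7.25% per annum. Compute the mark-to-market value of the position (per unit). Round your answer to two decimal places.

PV(remaining dividends) I = 5.93·e^(−0.0725·1/12) + 3.23·e^(−0.0725·4/12) + 11.10·e^(−0.0725·6/12) = 19.7520
Current forward F = (S − I)·e^(rT) = (392.25 − 19.7520)·e^(0.0725·7/12) = 372.4980 × 1.043199 = 388.5895
Value (long) = (F − K)·e^(−rT) = (388.5895 − 430.17) × 0.958590 = -39.8587
Short position value = −(long value) = kr 39.86

kr 39.86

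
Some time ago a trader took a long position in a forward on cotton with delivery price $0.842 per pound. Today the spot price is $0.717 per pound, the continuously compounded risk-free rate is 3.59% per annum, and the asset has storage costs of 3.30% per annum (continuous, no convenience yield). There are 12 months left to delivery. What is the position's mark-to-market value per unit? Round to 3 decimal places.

Current fair forward for the remaining 12 months: F = S·e^((r + u)·T), (r + u) = 0.0359 + 0.0330 = 0.0689
F = 0.717 · e^(0.0689 × 12/12) = 0.717 × 1.071329 = 0.7681
Value of long forward = (F − K)·e^(−rT) = (0.7681 − 0.842) · e^(−0.0359·12/12)
= -0.0739 × 0.964737 = -0.071

-$0.071 per pound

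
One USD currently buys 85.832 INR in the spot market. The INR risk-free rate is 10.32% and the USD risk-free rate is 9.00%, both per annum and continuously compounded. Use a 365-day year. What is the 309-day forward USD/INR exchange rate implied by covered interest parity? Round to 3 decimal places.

F = S·e^((r_INR − r_USD)T) = 85.832 · e^((0.1032 − 0.0900) × 309/365)
= 85.832 · e^0.011175 = 85.832 × 1.011238
F = 86.797 INR per USD

86.797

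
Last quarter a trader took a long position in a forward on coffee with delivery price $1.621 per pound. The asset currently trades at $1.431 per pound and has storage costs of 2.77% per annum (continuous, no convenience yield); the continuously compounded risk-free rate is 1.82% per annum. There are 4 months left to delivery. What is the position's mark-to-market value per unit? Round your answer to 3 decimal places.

-$0.167 per pound

Current fair forward for the remaining 4 months: F = S·e^((r + u)·T), (r + u) = 0.0182 + 0.0277 = 0.0459
F = 1.431 · e^(0.0459 × 4/12) = 1.431 × 1.015418 = 1.4531
Value of long forward = (F − K)·e^(−rT) = (1.4531 − 1.621) · e^(−0.0182·4/12)
= -0.1679 × 0.993952 = -0.167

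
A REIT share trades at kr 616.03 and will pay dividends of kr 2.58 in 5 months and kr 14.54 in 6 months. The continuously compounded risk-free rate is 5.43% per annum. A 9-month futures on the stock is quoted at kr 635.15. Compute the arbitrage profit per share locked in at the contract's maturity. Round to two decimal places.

PV(dividends) I = 2.58·e^(−0.0543·5/12) + 14.54·e^(−0.0543·6/12) = 16.6728
Fair futures F* = (S − I)·e^(rT) = (616.03 − 16.6728)·e^0.040725 = 599.3572 × 1.041566 = 624.2701
Market kr 635.15 > fair 624.2701: forward overpriced → cash-and-carry (borrow at r, buy the stock and collect the dividends, short the forward).
Profit at T = |F_mkt − F*| = |635.15 − 624.2701| = kr 10.88 per share

kr 10.88 per share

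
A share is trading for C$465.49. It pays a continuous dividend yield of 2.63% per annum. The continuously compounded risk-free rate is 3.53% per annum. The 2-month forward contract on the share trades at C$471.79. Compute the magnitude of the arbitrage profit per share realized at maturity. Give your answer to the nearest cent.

Fair forward: F* = S·e^(carry·T), with carry = (r − q) = 0.0353 − 0.0263 = 0.0090
F* = 465.49 · e^(0.0090 × 2/12) = 465.49 · e^0.001500 = 465.49 × 1.001501 = C$466.1887
Market C$471.79 > fair C$466.1887: forward overpriced → cash-and-carry (buy spot, short the forward).
At maturity, profit = |F_mkt − F*| = |471.79 − 466.1887| = C$5.60 per share

C$5.60 per share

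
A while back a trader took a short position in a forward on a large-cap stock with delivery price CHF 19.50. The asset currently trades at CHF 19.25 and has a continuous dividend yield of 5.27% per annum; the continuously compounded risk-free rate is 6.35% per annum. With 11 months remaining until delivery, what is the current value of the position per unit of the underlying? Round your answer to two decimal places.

CHF 0.06

Current fair forward for the remaining 11 months: F = S·e^((r − q)·T), (r − q) = 0.0635 − 0.0527 = 0.0108
F = 19.25 · e^(0.0108 × 11/12) = 19.25 × 1.009949 = 19.4415
Value of long forward = (F − K)·e^(−rT) = (19.4415 − 19.50) · e^(−0.0635·11/12)
= -0.0585 × 0.943453 = -0.06
Short position value = −(long value) = CHF 0.06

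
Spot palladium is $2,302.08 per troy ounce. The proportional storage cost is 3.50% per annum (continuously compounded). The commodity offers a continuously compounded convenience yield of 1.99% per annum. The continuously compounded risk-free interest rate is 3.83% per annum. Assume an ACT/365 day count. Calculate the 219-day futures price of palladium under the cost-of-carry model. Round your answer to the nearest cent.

$2,377.03 per troy ounce

Net carry = r + u − y = 0.0383 + 0.0350 − 0.0199 = 0.0534
F = S·e^((r+u−y)T) = 2302.08 · e^(0.0534 × 219/365) = 2302.08 · e^0.03204000
= 2302.08 × 1.03255881 = $2,377.03 per troy ounce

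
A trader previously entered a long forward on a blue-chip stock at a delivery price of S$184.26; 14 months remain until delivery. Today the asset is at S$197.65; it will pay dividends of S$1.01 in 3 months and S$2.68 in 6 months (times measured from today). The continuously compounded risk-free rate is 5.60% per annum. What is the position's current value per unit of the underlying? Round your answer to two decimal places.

S$21.44

PV(remaining dividends) I = 1.01·e^(−0.0560·3/12) + 2.68·e^(−0.0560·6/12) = 3.6020
Current forward F = (S − I)·e^(rT) = (197.65 − 3.6020)·e^(0.0560·14/12) = 194.0480 × 1.067515 = 207.1492
Value (long) = (F − K)·e^(−rT) = (207.1492 − 184.26) × 0.936755 = 21.4416
Value = S$21.44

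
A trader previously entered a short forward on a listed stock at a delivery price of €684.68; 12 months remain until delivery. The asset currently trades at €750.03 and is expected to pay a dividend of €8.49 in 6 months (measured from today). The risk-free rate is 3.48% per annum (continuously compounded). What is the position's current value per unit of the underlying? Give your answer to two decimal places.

PV(remaining dividends) I = 8.49·e^(−0.0348·6/12) = 8.3436
Current forward F = (S − I)·e^(rT) = (750.03 − 8.3436)·e^(0.0348·12/12) = 741.6864 × 1.035413 = 767.9517
Value (long) = (F − K)·e^(−rT) = (767.9517 − 684.68) × 0.965799 = 80.4237
Short position value = −(long value) = -€80.42

-€80.42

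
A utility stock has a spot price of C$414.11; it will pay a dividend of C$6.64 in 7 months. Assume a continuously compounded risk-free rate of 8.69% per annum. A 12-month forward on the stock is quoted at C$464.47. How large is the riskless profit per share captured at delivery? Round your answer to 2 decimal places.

C$19.65 per share

PV(dividends) I = 6.64·e^(−0.0869·7/12) = 6.3118
Fair forward F* = (S − I)·e^(rT) = (414.11 − 6.3118)·e^0.086900 = 407.7982 × 1.090788 = 444.8214
Market C$464.47 > fair 444.8214: forward overpriced → cash-and-carry (borrow at r, buy the stock and collect the dividends, short the forward).
Profit at T = |F_mkt − F*| = |464.47 − 444.8214| = C$19.65 per share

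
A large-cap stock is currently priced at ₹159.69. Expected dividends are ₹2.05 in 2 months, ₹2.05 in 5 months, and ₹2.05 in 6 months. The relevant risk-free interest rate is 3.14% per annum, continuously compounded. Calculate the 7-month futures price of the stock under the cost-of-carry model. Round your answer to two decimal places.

PV(dividends) I = 2.05·e^(−0.0314·2/12) + 2.05·e^(−0.0314·5/12) + 2.05·e^(−0.0314·6/12)
I = 2.0393 + 2.0234 + 2.0181 = 6.0808
F = (S − I)·e^(rT) = (159.69 − 6.0808) · e^(0.0314·7/12)
= 153.6092 · e^0.018317 = 153.6092 × 1.018486 = ₹156.45

₹156.45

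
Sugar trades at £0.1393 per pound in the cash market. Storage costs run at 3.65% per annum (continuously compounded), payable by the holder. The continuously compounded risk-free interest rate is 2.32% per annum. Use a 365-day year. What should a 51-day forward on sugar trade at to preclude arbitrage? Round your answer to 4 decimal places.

Net carry = r + u − y = 0.0232 + 0.0365 − 0.0000 = 0.0597
F = S·e^((r+u−y)T) = 0.1393 · e^(0.0597 × 51/365) = 0.1393 · e^0.008342
= 0.1393 × 1.008377 = £0.1405 per pound

£0.1405 per pound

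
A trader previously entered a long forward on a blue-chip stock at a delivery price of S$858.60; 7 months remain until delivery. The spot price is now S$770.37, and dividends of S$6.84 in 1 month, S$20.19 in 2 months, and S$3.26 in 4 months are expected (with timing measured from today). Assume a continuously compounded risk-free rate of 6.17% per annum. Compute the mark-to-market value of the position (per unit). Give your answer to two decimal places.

PV(remaining dividends) I = 6.84·e^(−0.0617·1/12) + 20.19·e^(−0.0617·2/12) + 3.26·e^(−0.0617·4/12) = 29.9820
Current forward F = (S − I)·e^(rT) = (770.37 − 29.9820)·e^(0.0617·7/12) = 740.3880 × 1.036647 = 767.5210
Value (long) = (F − K)·e^(−rT) = (767.5210 − 858.60) × 0.964648 = -87.8592
Value = -S$87.86

-S$87.86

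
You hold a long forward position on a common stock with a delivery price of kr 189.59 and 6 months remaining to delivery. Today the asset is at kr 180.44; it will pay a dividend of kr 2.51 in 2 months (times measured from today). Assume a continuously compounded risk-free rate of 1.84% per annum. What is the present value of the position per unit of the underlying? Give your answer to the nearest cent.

-kr 9.92

PV(remaining dividends) I = 2.51·e^(−0.0184·2/12) = 2.5023
Current forward F = (S − I)·e^(rT) = (180.44 − 2.5023)·e^(0.0184·6/12) = 177.9377 × 1.009242 = 179.5822
Value (long) = (F − K)·e^(−rT) = (179.5822 − 189.59) × 0.990842 = -9.9161
Value = -kr 9.92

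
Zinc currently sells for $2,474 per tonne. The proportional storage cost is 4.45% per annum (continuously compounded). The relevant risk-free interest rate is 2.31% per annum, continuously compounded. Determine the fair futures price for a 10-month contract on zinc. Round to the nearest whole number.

Net carry = r + u − y = 0.0231 + 0.0445 − 0.0000 = 0.0676
F = S·e^((r+u−y)T) = 2474 · e^(0.0676 × 10/12) = 2474 · e^0.056333
= 2474 × 1.057950 = $2,617 per tonne

$2,617 per tonne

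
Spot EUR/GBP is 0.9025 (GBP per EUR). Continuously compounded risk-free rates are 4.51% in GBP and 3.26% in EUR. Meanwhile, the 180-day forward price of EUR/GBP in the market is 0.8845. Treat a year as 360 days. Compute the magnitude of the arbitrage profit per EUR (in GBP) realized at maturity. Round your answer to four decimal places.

Fair forward: F* = S·e^(carry·T), with carry = (r_GBP − r_EUR) = 0.0451 − 0.0326 = 0.0125
F* = 0.9025 · e^(0.0125 × 180/360) = 0.9025 · e^0.006250 = 0.9025 × 1.006270 = 0.9082
Market 0.8845 < fair 0.9082: forward underpriced → reverse cash-and-carry (short spot, go long the forward).
At maturity, profit = |F_mkt − F*| = |0.8845 − 0.9082| = 0.0237 per EUR (in GBP)

0.0237 per EUR (in GBP)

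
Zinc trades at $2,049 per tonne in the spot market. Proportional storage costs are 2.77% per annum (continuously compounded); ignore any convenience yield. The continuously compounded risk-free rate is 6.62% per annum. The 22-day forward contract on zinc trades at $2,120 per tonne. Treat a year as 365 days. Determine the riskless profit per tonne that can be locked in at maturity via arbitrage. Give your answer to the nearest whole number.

$59 per tonne

Fair forward: F* = S·e^(carry·T), with carry = (r + u) = 0.0662 + 0.0277 = 0.0939
F* = 2049 · e^(0.0939 × 22/365) = 2049 · e^0.005660 = 2049 × 1.005676 = $2060.6301
Market $2120 > fair $2060.6301: forward overpriced → cash-and-carry (buy spot, short the forward).
At maturity, profit = |F_mkt − F*| = |2120 − 2060.6301| = $59 per tonne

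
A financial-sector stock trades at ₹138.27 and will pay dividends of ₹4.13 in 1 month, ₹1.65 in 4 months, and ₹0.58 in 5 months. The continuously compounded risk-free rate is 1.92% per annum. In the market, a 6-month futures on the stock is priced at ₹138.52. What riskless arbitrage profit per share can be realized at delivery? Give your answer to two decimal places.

PV(dividends) I = 4.13·e^(−0.0192·1/12) + 1.65·e^(−0.0192·4/12) + 0.58·e^(−0.0192·5/12) = 6.3382
Fair futures F* = (S − I)·e^(rT) = (138.27 − 6.3382)·e^0.009600 = 131.9318 × 1.009646 = 133.2044
Market ₹138.52 > fair 133.2044: forward overpriced → cash-and-carry (borrow at r, buy the stock and collect the dividends, short the forward).
Profit at T = |F_mkt − F*| = |138.52 − 133.2044| = ₹5.32 per share

₹5.32 per share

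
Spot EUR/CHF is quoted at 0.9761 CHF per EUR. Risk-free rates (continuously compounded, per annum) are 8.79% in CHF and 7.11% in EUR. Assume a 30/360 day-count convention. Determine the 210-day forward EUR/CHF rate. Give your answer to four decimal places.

F = S·e^((r_CHF − r_EUR)T) = 0.9761 · e^((0.0879 − 0.0711) × 210/360)
= 0.9761 · e^0.009800 = 0.9761 × 1.009848
F = 0.9857 CHF per EUR

0.9857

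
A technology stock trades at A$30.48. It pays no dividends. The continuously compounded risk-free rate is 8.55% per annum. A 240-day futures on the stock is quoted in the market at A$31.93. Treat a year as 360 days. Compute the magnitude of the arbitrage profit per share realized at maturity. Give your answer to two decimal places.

A$0.34 per share

Fair futures: F* = S·e^(carry·T), with carry = r = 0.0855
F* = 30.48 · e^(0.0855 × 240/360) = 30.48 · e^0.057000 = 30.48 × 1.058656 = A$32.2678
Market A$31.93 < fair A$32.2678: forward underpriced → reverse cash-and-carry (short spot, go long the forward).
At maturity, profit = |F_mkt − F*| = |31.93 − 32.2678| = A$0.34 per share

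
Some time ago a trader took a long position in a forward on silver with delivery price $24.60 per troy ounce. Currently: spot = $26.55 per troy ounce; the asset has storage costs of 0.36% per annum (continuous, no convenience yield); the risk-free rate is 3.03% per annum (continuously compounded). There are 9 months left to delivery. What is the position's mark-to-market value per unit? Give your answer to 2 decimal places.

$2.57 per troy ounce

Current fair forward for the remaining 9 months: F = S·e^((r + u)·T), (r + u) = 0.0303 + 0.0036 = 0.0339
F = 26.55 · e^(0.0339 × 9/12) = 26.55 × 1.025751 = 27.2337
Value of long forward = (F − K)·e^(−rT) = (27.2337 − 24.60) · e^(−0.0303·9/12)
= 2.6337 × 0.977531 = 2.57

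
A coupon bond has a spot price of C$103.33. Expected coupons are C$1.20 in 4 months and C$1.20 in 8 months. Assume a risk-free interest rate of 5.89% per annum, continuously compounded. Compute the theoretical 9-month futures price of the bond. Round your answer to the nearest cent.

PV(coupons) I = 1.20·e^(−0.0589·4/12) + 1.20·e^(−0.0589·8/12)
I = 1.1767 + 1.1538 = 2.3305
F = (S − I)·e^(rT) = (103.33 − 2.3305) · e^(0.0589·9/12)
= 100.9995 · e^0.044175 = 100.9995 × 1.045165 = C$105.56

C$105.56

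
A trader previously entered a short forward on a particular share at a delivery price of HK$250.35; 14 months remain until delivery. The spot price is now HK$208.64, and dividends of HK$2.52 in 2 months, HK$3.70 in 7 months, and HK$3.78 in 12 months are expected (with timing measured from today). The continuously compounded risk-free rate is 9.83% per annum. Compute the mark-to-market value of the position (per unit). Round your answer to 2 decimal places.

HK$23.98

PV(remaining dividends) I = 2.52·e^(−0.0983·2/12) + 3.70·e^(−0.0983·7/12) + 3.78·e^(−0.0983·12/12) = 9.3990
Current forward F = (S − I)·e^(rT) = (208.64 − 9.3990)·e^(0.0983·14/12) = 199.2410 × 1.121518 = 223.4524
Value (long) = (F − K)·e^(−rT) = (223.4524 − 250.35) × 0.891648 = -23.9832
Short position value = −(long value) = HK$23.98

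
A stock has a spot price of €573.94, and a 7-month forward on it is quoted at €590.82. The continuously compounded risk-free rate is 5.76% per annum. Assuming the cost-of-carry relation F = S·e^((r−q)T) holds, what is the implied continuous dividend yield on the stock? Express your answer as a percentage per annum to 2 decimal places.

0.79%

From F = S·e^((r−q)T): (r − q) = ln(F/S)/T
ln(590.82/573.94) = ln(1.029411) = 0.028987
(r − q) = 0.028987 / (7/12) = 0.049692
q = r − ln(F/S)/T = 0.0576 − 0.049692 = 0.007908
q = 0.79%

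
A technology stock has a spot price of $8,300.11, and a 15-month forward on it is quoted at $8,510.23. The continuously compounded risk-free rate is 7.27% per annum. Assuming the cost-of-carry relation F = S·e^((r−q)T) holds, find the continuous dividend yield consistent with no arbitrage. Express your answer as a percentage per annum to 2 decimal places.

5.27%

From F = S·e^((r−q)T): (r − q) = ln(F/S)/T
ln(8510.23/8300.11) = ln(1.025315) = 0.025000
(r − q) = 0.025000 / (15/12) = 0.020000
q = r − ln(F/S)/T = 0.0727 − 0.020000 = 0.052700
q = 5.27%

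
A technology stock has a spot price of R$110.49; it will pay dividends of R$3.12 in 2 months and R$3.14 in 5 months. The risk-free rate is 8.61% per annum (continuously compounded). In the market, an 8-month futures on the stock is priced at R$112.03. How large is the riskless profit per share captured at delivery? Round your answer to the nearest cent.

R$1.48 per share

PV(dividends) I = 3.12·e^(−0.0861·2/12) + 3.14·e^(−0.0861·5/12) = 6.1049
Fair futures F* = (S − I)·e^(rT) = (110.49 − 6.1049)·e^0.057400 = 104.3851 × 1.059079 = 110.5521
Market R$112.03 > fair 110.5521: forward overpriced → cash-and-carry (borrow at r, buy the stock and collect the dividends, short the forward).
Profit at T = |F_mkt − F*| = |112.03 − 110.5521| = R$1.48 per share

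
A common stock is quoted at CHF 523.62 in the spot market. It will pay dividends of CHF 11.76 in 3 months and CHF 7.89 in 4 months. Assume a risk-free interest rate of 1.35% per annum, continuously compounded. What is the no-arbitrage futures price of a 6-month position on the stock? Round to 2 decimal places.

PV(dividends) I = 11.76·e^(−0.0135·3/12) + 7.89·e^(−0.0135·4/12)
I = 11.7204 + 7.8546 = 19.5750
F = (S − I)·e^(rT) = (523.62 − 19.5750) · e^(0.0135·6/12)
= 504.0450 · e^0.006750 = 504.0450 × 1.006773 = CHF 507.46

CHF 507.46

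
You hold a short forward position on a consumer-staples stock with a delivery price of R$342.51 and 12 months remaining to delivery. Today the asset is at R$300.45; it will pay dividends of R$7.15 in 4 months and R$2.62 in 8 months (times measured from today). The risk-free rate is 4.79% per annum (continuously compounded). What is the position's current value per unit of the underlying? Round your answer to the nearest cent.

R$35.61

PV(remaining dividends) I = 7.15·e^(−0.0479·4/12) + 2.62·e^(−0.0479·8/12) = 9.5744
Current forward F = (S − I)·e^(rT) = (300.45 − 9.5744)·e^(0.0479·12/12) = 290.8756 × 1.049066 = 305.1477
Value (long) = (F − K)·e^(−rT) = (305.1477 − 342.51) × 0.953229 = -35.6148
Short position value = −(long value) = R$35.61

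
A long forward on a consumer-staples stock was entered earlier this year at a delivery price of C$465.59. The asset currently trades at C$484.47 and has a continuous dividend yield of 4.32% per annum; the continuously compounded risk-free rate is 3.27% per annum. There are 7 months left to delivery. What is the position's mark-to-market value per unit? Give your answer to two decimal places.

Current fair forward for the remaining 7 months: F = S·e^((r − q)·T), (r − q) = 0.0327 − 0.0432 = -0.0105
F = 484.47 · e^(-0.0105 × 7/12) = 484.47 × 0.993894 = 481.5118
Value of long forward = (F − K)·e^(−rT) = (481.5118 − 465.59) · e^(−0.0327·7/12)
= 15.9218 × 0.981106 = 15.62

C$15.62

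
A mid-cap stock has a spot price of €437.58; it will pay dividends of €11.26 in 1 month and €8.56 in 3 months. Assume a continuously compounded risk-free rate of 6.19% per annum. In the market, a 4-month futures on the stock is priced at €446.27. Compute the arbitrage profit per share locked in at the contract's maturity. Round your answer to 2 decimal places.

€19.61 per share

PV(dividends) I = 11.26·e^(−0.0619·1/12) + 8.56·e^(−0.0619·3/12) = 19.6306
Fair futures F* = (S − I)·e^(rT) = (437.58 − 19.6306)·e^0.020633 = 417.9494 × 1.020847 = 426.6624
Market €446.27 > fair 426.6624: forward overpriced → cash-and-carry (borrow at r, buy the stock and collect the dividends, short the forward).
Profit at T = |F_mkt − F*| = |446.27 − 426.6624| = €19.61 per share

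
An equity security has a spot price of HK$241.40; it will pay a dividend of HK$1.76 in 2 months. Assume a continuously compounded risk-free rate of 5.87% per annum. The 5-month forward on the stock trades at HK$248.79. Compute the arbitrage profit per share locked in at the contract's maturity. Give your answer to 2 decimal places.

PV(dividends) I = 1.76·e^(−0.0587·2/12) = 1.7429
Fair forward F* = (S − I)·e^(rT) = (241.40 − 1.7429)·e^0.024458 = 239.6571 × 1.024760 = 245.5910
Market HK$248.79 > fair 245.5910: forward overpriced → cash-and-carry (borrow at r, buy the stock and collect the dividends, short the forward).
Profit at T = |F_mkt − F*| = |248.79 − 245.5910| = HK$3.20 per share

HK$3.20 per share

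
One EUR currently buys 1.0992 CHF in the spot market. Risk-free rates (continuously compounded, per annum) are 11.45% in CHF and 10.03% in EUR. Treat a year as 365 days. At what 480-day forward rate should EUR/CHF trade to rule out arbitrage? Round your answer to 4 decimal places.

F = S·e^((r_CHF − r_EUR)T) = 1.0992 · e^((0.1145 − 0.1003) × 480/365)
= 1.0992 · e^0.018674 = 1.0992 × 1.018849
F = 1.1199 CHF per EUR

1.1199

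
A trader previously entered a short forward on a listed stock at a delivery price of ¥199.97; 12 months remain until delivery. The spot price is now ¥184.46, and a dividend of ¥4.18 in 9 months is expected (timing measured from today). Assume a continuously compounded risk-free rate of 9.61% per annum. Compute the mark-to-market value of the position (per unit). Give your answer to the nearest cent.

¥1.08

PV(remaining dividends) I = 4.18·e^(−0.0961·9/12) = 3.8893
Current forward F = (S − I)·e^(rT) = (184.46 − 3.8893)·e^(0.0961·12/12) = 180.5707 × 1.100869 = 198.7847
Value (long) = (F − K)·e^(−rT) = (198.7847 − 199.97) × 0.908373 = -1.0767
Short position value = −(long value) = ¥1.08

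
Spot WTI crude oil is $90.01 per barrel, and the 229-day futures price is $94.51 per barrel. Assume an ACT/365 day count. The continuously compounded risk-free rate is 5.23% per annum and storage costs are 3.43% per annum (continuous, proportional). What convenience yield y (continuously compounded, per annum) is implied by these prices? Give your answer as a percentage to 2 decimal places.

0.88%

F = S·e^((r+u−y)T) ⇒ (r+u−y) = ln(F/S)/T
ln(94.51/90.01) = 0.048785; /T ⇒ 0.077758
y = r + u − ln(F/S)/T = 0.0523 + 0.0343 − 0.077758 = 0.008842
y = 0.88%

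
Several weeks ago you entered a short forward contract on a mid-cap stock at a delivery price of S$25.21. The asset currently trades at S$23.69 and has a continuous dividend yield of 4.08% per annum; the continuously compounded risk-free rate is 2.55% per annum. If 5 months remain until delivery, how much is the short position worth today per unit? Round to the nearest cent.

Current fair forward for the remaining 5 months: F = S·e^((r − q)·T), (r − q) = 0.0255 − 0.0408 = -0.0153
F = 23.69 · e^(-0.0153 × 5/12) = 23.69 × 0.993645 = 23.5395
Value of long forward = (F − K)·e^(−rT) = (23.5395 − 25.21) · e^(−0.0255·5/12)
= -1.6705 × 0.989431 = -1.65
Short position value = −(long value) = S$1.65

S$1.65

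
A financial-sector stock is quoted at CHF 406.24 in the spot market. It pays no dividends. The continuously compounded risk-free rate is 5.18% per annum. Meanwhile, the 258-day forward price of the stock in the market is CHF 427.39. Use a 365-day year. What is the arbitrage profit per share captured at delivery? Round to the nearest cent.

Fair forward: F* = S·e^(carry·T), with carry = r = 0.0518
F* = 406.24 · e^(0.0518 × 258/365) = 406.24 · e^0.036615 = 406.24 × 1.037294 = CHF 421.3903
Market CHF 427.39 > fair CHF 421.3903: forward overpriced → cash-and-carry (buy spot, short the forward).
At maturity, profit = |F_mkt − F*| = |427.39 − 421.3903| = CHF 6.00 per share

CHF 6.00 per share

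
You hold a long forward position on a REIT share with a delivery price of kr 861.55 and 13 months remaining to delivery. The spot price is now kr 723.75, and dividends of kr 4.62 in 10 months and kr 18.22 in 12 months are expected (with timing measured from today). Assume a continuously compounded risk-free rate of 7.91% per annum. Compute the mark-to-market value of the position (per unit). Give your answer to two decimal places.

PV(remaining dividends) I = 4.62·e^(−0.0791·10/12) + 18.22·e^(−0.0791·12/12) = 21.1596
Current forward F = (S − I)·e^(rT) = (723.75 − 21.1596)·e^(0.0791·13/12) = 702.5904 × 1.089470 = 765.4512
Value (long) = (F − K)·e^(−rT) = (765.4512 − 861.55) × 0.917877 = -88.2069
Value = -kr 88.21

-kr 88.21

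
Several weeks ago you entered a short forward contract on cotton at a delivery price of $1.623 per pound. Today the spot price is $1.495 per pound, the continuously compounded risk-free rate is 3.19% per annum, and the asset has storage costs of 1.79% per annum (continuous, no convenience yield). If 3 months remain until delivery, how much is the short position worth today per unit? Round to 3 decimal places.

Current fair forward for the remaining 3 months: F = S·e^((r + u)·T), (r + u) = 0.0319 + 0.0179 = 0.0498
F = 1.495 · e^(0.0498 × 3/12) = 1.495 × 1.012528 = 1.5137
Value of long forward = (F − K)·e^(−rT) = (1.5137 − 1.623) · e^(−0.0319·3/12)
= -0.1093 × 0.992057 = -0.108
Short position value = −(long value) = $0.108

$0.108 per pound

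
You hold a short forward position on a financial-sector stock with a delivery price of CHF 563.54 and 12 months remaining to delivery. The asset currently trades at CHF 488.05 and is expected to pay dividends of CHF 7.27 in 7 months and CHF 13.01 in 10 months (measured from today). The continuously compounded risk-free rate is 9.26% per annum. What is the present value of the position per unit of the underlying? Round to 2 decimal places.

PV(remaining dividends) I = 7.27·e^(−0.0926·7/12) + 13.01·e^(−0.0926·10/12) = 18.9315
Current forward F = (S − I)·e^(rT) = (488.05 − 18.9315)·e^(0.0926·12/12) = 469.1185 × 1.097023 = 514.6338
Value (long) = (F − K)·e^(−rT) = (514.6338 − 563.54) × 0.911558 = -44.5808
Short position value = −(long value) = CHF 44.58

CHF 44.58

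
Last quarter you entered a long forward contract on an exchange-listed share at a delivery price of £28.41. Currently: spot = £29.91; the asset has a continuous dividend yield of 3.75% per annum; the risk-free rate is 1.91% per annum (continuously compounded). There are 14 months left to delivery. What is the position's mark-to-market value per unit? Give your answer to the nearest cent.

£0.85

Current fair forward for the remaining 14 months: F = S·e^((r − q)·T), (r − q) = 0.0191 − 0.0375 = -0.0184
F = 29.91 · e^(-0.0184 × 14/12) = 29.91 × 0.978762 = 29.2748
Value of long forward = (F − K)·e^(−rT) = (29.2748 − 28.41) · e^(−0.0191·14/12)
= 0.8648 × 0.977963 = 0.85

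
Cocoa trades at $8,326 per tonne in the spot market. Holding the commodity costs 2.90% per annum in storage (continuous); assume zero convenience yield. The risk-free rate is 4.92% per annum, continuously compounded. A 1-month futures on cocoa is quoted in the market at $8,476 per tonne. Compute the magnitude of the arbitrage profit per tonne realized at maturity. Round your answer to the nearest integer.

$96 per tonne

Fair futures: F* = S·e^(carry·T), with carry = (r + u) = 0.0492 + 0.0290 = 0.0782
F* = 8326 · e^(0.0782 × 1/12) = 8326 · e^0.006517 = 8326 × 1.006538 = $8380.4354
Market $8476 > fair $8380.4354: forward overpriced → cash-and-carry (buy spot, short the forward).
At maturity, profit = |F_mkt − F*| = |8476 − 8380.4354| = $96 per tonne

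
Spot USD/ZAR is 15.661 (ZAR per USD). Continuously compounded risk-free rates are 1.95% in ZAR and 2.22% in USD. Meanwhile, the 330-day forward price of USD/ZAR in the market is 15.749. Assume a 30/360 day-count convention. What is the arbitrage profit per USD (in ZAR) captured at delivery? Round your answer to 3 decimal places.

0.127 per USD (in ZAR)

Fair forward: F* = S·e^(carry·T), with carry = (r_ZAR − r_USD) = 0.0195 − 0.0222 = -0.0027
F* = 15.661 · e^(-0.0027 × 330/360) = 15.661 · e^-0.002475 = 15.661 × 0.997528 = 15.6223
Market 15.749 > fair 15.6223: forward overpriced → cash-and-carry (buy spot, short the forward).
At maturity, profit = |F_mkt − F*| = |15.749 − 15.6223| = 0.127 per USD (in ZAR)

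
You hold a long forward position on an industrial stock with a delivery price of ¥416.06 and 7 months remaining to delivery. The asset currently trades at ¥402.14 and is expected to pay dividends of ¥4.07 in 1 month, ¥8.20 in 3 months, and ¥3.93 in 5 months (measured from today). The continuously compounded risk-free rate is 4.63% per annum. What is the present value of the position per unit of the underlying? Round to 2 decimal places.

-¥18.85

PV(remaining dividends) I = 4.07·e^(−0.0463·1/12) + 8.20·e^(−0.0463·3/12) + 3.93·e^(−0.0463·5/12) = 16.0149
Current forward F = (S − I)·e^(rT) = (402.14 − 16.0149)·e^(0.0463·7/12) = 386.1251 × 1.027376 = 396.6957
Value (long) = (F − K)·e^(−rT) = (396.6957 − 416.06) × 0.973353 = -18.8483
Value = -¥18.85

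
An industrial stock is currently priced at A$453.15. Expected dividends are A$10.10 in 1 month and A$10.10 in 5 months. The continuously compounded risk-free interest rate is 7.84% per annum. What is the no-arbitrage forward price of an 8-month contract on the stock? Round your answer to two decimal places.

A$456.59

PV(dividends) I = 10.10·e^(−0.0784·1/12) + 10.10·e^(−0.0784·5/12)
I = 10.0342 + 9.7754 = 19.8096
F = (S − I)·e^(rT) = (453.15 − 19.8096) · e^(0.0784·8/12)
= 433.3404 · e^0.052267 = 433.3404 × 1.053657 = A$456.59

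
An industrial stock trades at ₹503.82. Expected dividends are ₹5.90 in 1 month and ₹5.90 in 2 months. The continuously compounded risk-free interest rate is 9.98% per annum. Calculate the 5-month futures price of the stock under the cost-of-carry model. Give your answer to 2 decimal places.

PV(dividends) I = 5.90·e^(−0.0998·1/12) + 5.90·e^(−0.0998·2/12)
I = 5.8511 + 5.8027 = 11.6538
F = (S − I)·e^(rT) = (503.82 − 11.6538) · e^(0.0998·5/12)
= 492.1662 · e^0.041583 = 492.1662 × 1.042460 = ₹513.06

₹513.06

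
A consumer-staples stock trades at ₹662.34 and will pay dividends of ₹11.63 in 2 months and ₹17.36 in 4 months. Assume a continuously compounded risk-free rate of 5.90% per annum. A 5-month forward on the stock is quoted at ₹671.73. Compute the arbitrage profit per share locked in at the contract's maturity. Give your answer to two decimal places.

PV(dividends) I = 11.63·e^(−0.0590·2/12) + 17.36·e^(−0.0590·4/12) = 28.5381
Fair forward F* = (S − I)·e^(rT) = (662.34 − 28.5381)·e^0.024583 = 633.8019 × 1.024888 = 649.5760
Market ₹671.73 > fair 649.5760: forward overpriced → cash-and-carry (borrow at r, buy the stock and collect the dividends, short the forward).
Profit at T = |F_mkt − F*| = |671.73 − 649.5760| = ₹22.15 per share

₹22.15 per share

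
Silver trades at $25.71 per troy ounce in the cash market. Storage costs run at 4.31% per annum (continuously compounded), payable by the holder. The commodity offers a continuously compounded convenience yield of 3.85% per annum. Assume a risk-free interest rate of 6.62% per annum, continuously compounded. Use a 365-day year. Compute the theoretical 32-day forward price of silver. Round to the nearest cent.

$25.87 per troy ounce

Net carry = r + u − y = 0.0662 + 0.0431 − 0.0385 = 0.0708
F = S·e^((r+u−y)T) = 25.71 · e^(0.0708 × 32/365) = 25.71 · e^0.006207
= 25.71 × 1.006226 = $25.87 per troy ounce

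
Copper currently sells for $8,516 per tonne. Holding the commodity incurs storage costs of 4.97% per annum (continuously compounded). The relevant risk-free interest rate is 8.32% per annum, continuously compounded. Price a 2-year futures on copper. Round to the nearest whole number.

$11,109 per tonne

Net carry = r + u − y = 0.0832 + 0.0497 − 0.0000 = 0.1329
F = S·e^((r+u−y)T) = 8516 · e^(0.1329 × 2) = 8516 · e^0.265800
= 8516 × 1.304474 = $11,109 per tonne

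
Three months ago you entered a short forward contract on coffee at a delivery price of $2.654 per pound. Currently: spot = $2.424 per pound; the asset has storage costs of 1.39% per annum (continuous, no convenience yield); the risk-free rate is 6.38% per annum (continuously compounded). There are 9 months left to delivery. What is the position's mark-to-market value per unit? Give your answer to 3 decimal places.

Current fair forward for the remaining 9 months: F = S·e^((r + u)·T), (r + u) = 0.0638 + 0.0139 = 0.0777
F = 2.424 · e^(0.0777 × 9/12) = 2.424 × 1.060006 = 2.5695
Value of long forward = (F − K)·e^(−rT) = (2.5695 − 2.654) · e^(−0.0638·9/12)
= -0.0845 × 0.953277 = -0.081
Short position value = −(long value) = $0.081

$0.081 per pound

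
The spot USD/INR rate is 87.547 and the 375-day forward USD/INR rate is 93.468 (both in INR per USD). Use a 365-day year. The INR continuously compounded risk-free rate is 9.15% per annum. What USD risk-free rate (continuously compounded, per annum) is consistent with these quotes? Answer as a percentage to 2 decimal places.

F = S·e^((r_INR − r_USD)T) ⇒ r_USD = r_INR − ln(F/S)/T
ln(93.468/87.547) = 0.065443; /(375/365) = 0.063698
r_USD = 0.0915 − 0.063698 = 0.027802
r_USD = 2.78%

2.78%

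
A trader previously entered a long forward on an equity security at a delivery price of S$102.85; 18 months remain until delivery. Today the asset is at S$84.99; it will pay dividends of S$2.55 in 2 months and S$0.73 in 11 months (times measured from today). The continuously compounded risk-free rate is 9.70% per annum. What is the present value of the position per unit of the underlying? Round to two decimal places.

-S$7.11

PV(remaining dividends) I = 2.55·e^(−0.0970·2/12) + 0.73·e^(−0.0970·11/12) = 3.1770
Current forward F = (S − I)·e^(rT) = (84.99 − 3.1770)·e^(0.0970·18/12) = 81.8130 × 1.156618 = 94.6264
Value (long) = (F − K)·e^(−rT) = (94.6264 − 102.85) × 0.864590 = -7.1100
Value = -S$7.11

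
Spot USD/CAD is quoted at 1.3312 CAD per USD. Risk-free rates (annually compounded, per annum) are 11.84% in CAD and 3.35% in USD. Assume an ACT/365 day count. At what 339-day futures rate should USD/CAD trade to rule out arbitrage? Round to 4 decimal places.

By covered interest parity, F = S · (1+r_CAD)^T / (1+r_USD)^T
= 1.3312 × 1.109521 / 1.031077 = 1.3312 × 1.076080
F = 1.4325 CAD per USD

1.4325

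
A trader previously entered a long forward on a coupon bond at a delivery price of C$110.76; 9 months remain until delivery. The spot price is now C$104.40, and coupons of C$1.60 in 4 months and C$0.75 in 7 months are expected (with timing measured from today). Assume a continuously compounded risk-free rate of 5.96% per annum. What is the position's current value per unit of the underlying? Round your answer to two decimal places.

-C$3.81

PV(remaining coupons) I = 1.60·e^(−0.0596·4/12) + 0.75·e^(−0.0596·7/12) = 2.2929
Current forward F = (S − I)·e^(rT) = (104.40 − 2.2929)·e^(0.0596·9/12) = 102.1071 × 1.045714 = 106.7748
Value (long) = (F − K)·e^(−rT) = (106.7748 − 110.76) × 0.956284 = -3.8110
Value = -C$3.81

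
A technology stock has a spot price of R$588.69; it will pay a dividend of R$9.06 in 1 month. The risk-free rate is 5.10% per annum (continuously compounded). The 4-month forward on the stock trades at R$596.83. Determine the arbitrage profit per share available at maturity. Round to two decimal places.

R$7.22 per share

PV(dividends) I = 9.06·e^(−0.0510·1/12) = 9.0216
Fair forward F* = (S − I)·e^(rT) = (588.69 − 9.0216)·e^0.017000 = 579.6684 × 1.017145 = 589.6068
Market R$596.83 > fair 589.6068: forward overpriced → cash-and-carry (borrow at r, buy the stock and collect the dividends, short the forward).
Profit at T = |F_mkt − F*| = |596.83 − 589.6068| = R$7.22 per share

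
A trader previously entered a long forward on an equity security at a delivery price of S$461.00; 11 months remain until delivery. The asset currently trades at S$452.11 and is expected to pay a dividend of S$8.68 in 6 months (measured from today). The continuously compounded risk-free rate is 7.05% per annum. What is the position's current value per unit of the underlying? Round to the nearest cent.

S$11.58

PV(remaining dividends) I = 8.68·e^(−0.0705·6/12) = 8.3794
Current forward F = (S − I)·e^(rT) = (452.11 − 8.3794)·e^(0.0705·11/12) = 443.7306 × 1.066759 = 473.3536
Value (long) = (F − K)·e^(−rT) = (473.3536 − 461.00) × 0.937419 = 11.5805
Value = S$11.58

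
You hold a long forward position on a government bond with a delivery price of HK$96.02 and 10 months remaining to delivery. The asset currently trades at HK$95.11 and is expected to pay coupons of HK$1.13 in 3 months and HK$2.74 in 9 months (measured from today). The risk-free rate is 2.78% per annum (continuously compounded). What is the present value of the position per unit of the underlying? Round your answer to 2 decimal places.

-HK$2.52

PV(remaining coupons) I = 1.13·e^(−0.0278·3/12) + 2.74·e^(−0.0278·9/12) = 3.8056
Current forward F = (S − I)·e^(rT) = (95.11 − 3.8056)·e^(0.0278·10/12) = 91.3044 × 1.023437 = 93.4443
Value (long) = (F − K)·e^(−rT) = (93.4443 − 96.02) × 0.977100 = -2.5167
Value = -HK$2.52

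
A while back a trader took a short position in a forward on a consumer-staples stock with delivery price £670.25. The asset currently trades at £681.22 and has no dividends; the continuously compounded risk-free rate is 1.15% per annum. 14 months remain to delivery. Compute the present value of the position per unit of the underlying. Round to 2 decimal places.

-£19.90

Current fair forward for the remaining 14 months: F = S·e^(r·T), r = 0.0115
F = 681.22 · e^(0.0115 × 14/12) = 681.22 × 1.013507 = 690.4212
Value of long forward = (F − K)·e^(−rT) = (690.4212 − 670.25) · e^(−0.0115·14/12)
= 20.1712 × 0.986673 = 19.90
Short position value = −(long value) = -£19.90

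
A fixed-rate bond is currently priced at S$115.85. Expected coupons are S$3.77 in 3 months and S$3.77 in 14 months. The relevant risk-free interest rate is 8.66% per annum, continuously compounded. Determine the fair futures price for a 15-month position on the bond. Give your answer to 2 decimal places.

PV(coupons) I = 3.77·e^(−0.0866·3/12) + 3.77·e^(−0.0866·14/12)
I = 3.6893 + 3.4077 = 7.0970
F = (S − I)·e^(rT) = (115.85 − 7.0970) · e^(0.0866·15/12)
= 108.7530 · e^0.108250 = 108.7530 × 1.114326 = S$121.19

S$121.19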